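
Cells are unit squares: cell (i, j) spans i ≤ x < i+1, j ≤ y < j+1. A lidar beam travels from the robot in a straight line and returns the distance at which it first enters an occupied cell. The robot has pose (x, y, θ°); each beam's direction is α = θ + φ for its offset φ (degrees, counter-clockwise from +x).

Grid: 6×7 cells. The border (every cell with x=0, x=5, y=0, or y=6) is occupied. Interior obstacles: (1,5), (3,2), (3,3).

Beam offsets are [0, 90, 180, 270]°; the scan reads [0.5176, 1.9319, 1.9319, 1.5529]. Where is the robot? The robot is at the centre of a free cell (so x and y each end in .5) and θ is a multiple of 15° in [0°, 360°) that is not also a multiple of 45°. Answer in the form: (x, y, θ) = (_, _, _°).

Candidates: 17 free-cell centres × 16 headings = 272 poses. Raycast each; keep the one whose scan matches to 4 dp.
  (4.5, 1.5, 300°): beam 1 = 0.5774 ≠ 0.5176 ✗
  (4.5, 5.5, 300°): beam 1 = 1.0000 ≠ 0.5176 ✗
  (4.5, 2.5, 300°): beam 1 = 1.0000 ≠ 0.5176 ✗
  …
  (2.5, 1.5, 255°): r_1=0.5176, r_2=1.9319, r_3=1.9319, r_4=1.5529 — all match ✓
Unique over the lattice → pose = (2.5, 1.5, 255°).

(x, y, θ) = (2.5, 1.5, 255°)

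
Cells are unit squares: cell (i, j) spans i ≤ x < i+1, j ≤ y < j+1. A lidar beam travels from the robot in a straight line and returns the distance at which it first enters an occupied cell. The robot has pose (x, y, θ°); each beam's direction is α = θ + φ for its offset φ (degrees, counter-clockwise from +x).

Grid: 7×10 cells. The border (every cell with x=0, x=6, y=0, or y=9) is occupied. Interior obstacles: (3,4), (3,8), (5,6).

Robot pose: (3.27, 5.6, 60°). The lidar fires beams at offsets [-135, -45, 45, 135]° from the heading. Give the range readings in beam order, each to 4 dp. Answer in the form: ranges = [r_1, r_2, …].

ranges = [0.6212, 1.7910, 3.5199, 2.3501]

beam 1: φ=-135°, α=285°
  cosα=0.2588 sinα=-0.9659 | (3,5) | tMaxX 2.8205 tMaxY 0.6212 | tΔX 3.8637 tΔY 1.0353
    t=0.6212 [y] (3,4) — stop
  → r_1 = 0.6212
beam 2: φ=-45°, α=15°
  cosα=0.9659 sinα=0.2588 | (3,5) | tMaxX 0.7558 tMaxY 1.5455 | tΔX 1.0353 tΔY 3.8637
    t=0.7558 [x] (4,5)
    t=1.5455 [y] (4,6)
    t=1.7910 [x] (5,6) — stop
  → r_2 = 1.7910
beam 3: φ=45°, α=105°
  cosα=-0.2588 sinα=0.9659 | (3,5) | tMaxX 1.0432 tMaxY 0.4141 | tΔX 3.8637 tΔY 1.0353
    t=0.4141 [y] (3,6)
    t=1.0432 [x] (2,6)
    t=1.4494 [y] (2,7)
    t=2.4847 [y] (2,8)
    t=3.5199 [y] (2,9) — stop
  → r_3 = 3.5199
beam 4: φ=135°, α=195°
  cosα=-0.9659 sinα=-0.2588 | (3,5) | tMaxX 0.2795 tMaxY 2.3182 | tΔX 1.0353 tΔY 3.8637
    t=0.2795 [x] (2,5)
    t=1.3148 [x] (1,5)
    t=2.3182 [y] (1,4)
    t=2.3501 [x] (0,4) — stop
  → r_4 = 2.3501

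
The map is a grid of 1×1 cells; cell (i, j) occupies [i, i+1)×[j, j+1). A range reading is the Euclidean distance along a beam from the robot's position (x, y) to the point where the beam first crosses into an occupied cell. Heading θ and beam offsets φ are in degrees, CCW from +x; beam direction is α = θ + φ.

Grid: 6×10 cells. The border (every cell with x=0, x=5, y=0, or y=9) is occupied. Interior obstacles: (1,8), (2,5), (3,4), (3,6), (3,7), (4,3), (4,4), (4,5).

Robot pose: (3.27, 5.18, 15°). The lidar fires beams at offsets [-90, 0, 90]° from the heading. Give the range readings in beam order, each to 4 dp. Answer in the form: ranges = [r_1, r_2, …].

beam 1: φ=-90°, α=285°
  dir = (cos 285°, sin 285°) = (0.2588, -0.9659); from cell (3,5)
  next x-line at t=2.8205, next y-line at t=0.1863; Δt_x=3.8637, Δt_y=1.0353
    y: enter (3,4) at t=0.1863 ← occupied
  → r_1 = 0.1863
beam 2: φ=0°, α=15°
  dir = (cos 15°, sin 15°) = (0.9659, 0.2588); from cell (3,5)
  next x-line at t=0.7558, next y-line at t=3.1682; Δt_x=1.0353, Δt_y=3.8637
    x: enter (4,5) at t=0.7558 ← occupied
  → r_2 = 0.7558
beam 3: φ=90°, α=105°
  dir = (cos 105°, sin 105°) = (-0.2588, 0.9659); from cell (3,5)
  next x-line at t=1.0432, next y-line at t=0.8489; Δt_x=3.8637, Δt_y=1.0353
    y: enter (3,6) at t=0.8489 ← occupied
  → r_3 = 0.8489

ranges = [0.1863, 0.7558, 0.8489]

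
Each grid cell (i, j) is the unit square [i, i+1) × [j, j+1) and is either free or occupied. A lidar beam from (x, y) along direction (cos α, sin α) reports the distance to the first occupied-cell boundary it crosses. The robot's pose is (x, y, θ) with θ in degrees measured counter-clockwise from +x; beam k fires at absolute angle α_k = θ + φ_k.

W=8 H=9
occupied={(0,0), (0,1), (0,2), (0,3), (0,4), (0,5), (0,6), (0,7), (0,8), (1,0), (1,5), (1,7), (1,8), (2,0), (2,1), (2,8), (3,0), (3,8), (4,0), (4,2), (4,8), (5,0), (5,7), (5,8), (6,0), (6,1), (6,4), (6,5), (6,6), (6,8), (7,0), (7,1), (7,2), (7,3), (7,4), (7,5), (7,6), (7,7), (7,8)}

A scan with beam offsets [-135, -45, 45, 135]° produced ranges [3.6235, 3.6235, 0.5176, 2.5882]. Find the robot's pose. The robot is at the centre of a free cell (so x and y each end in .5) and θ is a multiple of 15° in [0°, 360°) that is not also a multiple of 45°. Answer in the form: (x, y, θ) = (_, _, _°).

Enumerate (i+0.5, j+0.5, θ) over the 33 free cells and 16 admissible headings. For each, cast all 4 beams and compare to the given ranges.
  (1.5, 4.5, 60°): beam 1 = 2.5882 ≠ 3.6235 ✗
  (2.5, 3.5, 75°): beam 1 = 2.8868 ≠ 3.6235 ✗
  (1.5, 3.5, 60°): beam 1 = 1.9319 ≠ 3.6235 ✗
  (2.5, 5.5, 240°): beam 1 = 1.9319 ≠ 3.6235 ✗
  (6.5, 3.5, 60°): beam 1 = 1.5529 ≠ 3.6235 ✗
  …
  (4.5, 3.5, 210°): r_1=3.6235, r_2=3.6235, r_3=0.5176, r_4=2.5882 — all match ✓
No second candidate reproduces the full scan.

(x, y, θ) = (4.5, 3.5, 210°)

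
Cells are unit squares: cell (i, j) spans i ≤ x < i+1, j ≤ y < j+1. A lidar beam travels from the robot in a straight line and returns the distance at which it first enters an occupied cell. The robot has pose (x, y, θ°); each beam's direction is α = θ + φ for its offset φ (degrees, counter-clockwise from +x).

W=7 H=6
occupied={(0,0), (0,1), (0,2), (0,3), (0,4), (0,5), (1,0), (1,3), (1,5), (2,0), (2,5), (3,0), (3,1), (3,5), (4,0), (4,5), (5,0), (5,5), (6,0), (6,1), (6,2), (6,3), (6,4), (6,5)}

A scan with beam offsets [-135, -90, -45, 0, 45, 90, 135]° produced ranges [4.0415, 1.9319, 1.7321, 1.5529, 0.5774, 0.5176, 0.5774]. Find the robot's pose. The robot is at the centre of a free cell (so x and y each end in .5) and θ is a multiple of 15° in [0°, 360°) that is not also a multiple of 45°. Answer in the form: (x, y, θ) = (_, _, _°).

(x, y, θ) = (2.5, 1.5, 195°)

Candidates: 18 free-cell centres × 16 headings = 288 poses. Raycast each; keep the one whose scan matches to 4 dp.
  (1.5, 4.5, 75°): beam 1 = 0.5774 ≠ 4.0415 ✗
  (1.5, 2.5, 105°): beam 1 = 1.7321 ≠ 4.0415 ✗
  (4.5, 1.5, 240°): beam 1 = 3.6235 ≠ 4.0415 ✗
  (3.5, 3.5, 15°): beam 1 = 2.8868 ≠ 4.0415 ✗
  …
  (2.5, 1.5, 195°): r_1=4.0415, r_2=1.9319, r_3=1.7321, r_4=1.5529, r_5=0.5774, r_6=0.5176, r_7=0.5774 — all match ✓
Only this pose fits every beam.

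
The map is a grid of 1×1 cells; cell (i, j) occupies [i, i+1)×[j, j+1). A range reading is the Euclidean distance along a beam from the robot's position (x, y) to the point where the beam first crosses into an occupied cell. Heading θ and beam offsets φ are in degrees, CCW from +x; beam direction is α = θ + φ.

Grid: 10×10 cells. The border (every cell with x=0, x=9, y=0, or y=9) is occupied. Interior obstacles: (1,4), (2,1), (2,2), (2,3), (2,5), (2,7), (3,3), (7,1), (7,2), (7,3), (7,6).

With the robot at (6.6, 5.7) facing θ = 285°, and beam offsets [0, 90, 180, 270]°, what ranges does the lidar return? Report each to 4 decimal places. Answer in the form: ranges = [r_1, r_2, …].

beam 1: φ=0°, α=285°
  dir = (cos 285°, sin 285°) = (0.2588, -0.9659); from cell (6,5)
  next x-line at t=1.5455, next y-line at t=0.7247; Δt_x=3.8637, Δt_y=1.0353
    y: enter (6,4) at t=0.7247
    x: enter (7,4) at t=1.5455
    y: enter (7,3) at t=1.7600 ← occupied
  → r_1 = 1.7600
beam 2: φ=90°, α=15°
  dir = (cos 15°, sin 15°) = (0.9659, 0.2588); from cell (6,5)
  next x-line at t=0.4141, next y-line at t=1.1591; Δt_x=1.0353, Δt_y=3.8637
    x: enter (7,5) at t=0.4141
    y: enter (7,6) at t=1.1591 ← occupied
  → r_2 = 1.1591
beam 3: φ=180°, α=105°
  dir = (cos 105°, sin 105°) = (-0.2588, 0.9659); from cell (6,5)
  next x-line at t=2.3182, next y-line at t=0.3106; Δt_x=3.8637, Δt_y=1.0353
    y: enter (6,6) at t=0.3106
    y: enter (6,7) at t=1.3459
    x: enter (5,7) at t=2.3182
    y: enter (5,8) at t=2.3811
    y: enter (5,9) at t=3.4164 ← occupied
  → r_3 = 3.4164
beam 4: φ=270°, α=195°
  dir = (cos 195°, sin 195°) = (-0.9659, -0.2588); from cell (6,5)
  next x-line at t=0.6212, next y-line at t=2.7046; Δt_x=1.0353, Δt_y=3.8637
    x: enter (5,5) at t=0.6212
    x: enter (4,5) at t=1.6564
    x: enter (3,5) at t=2.6917
    y: enter (3,4) at t=2.7046
    x: enter (2,4) at t=3.7270
    x: enter (1,4) at t=4.7623 ← occupied
  → r_4 = 4.7623

ranges = [1.7600, 1.1591, 3.4164, 4.7623]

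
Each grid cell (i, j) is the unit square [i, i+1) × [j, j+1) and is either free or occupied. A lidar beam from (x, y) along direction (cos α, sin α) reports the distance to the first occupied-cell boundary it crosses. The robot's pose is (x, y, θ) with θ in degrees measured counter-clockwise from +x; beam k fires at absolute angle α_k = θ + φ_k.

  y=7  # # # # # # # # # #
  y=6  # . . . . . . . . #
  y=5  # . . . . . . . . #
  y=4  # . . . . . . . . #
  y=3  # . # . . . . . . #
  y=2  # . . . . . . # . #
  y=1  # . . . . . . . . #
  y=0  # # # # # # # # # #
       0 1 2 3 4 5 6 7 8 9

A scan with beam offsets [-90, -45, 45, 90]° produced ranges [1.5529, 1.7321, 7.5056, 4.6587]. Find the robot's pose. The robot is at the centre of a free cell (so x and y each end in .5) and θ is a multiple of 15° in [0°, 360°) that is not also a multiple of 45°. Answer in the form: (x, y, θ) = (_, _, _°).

(x, y, θ) = (7.5, 5.5, 165°)

Candidates: 46 free-cell centres × 16 headings = 736 poses. Raycast each; keep the one whose scan matches to 4 dp.
  (8.5, 5.5, 330°): beam 1 = 2.8868 ≠ 1.5529 ✗
  (6.5, 5.5, 105°): beam 1 = 2.5882 ≠ 1.5529 ✗
  (4.5, 4.5, 150°): beam 1 = 2.8868 ≠ 1.5529 ✗
  (8.5, 1.5, 120°): beam 1 = 0.5774 ≠ 1.5529 ✗
  (5.5, 4.5, 30°): beam 1 = 4.0415 ≠ 1.5529 ✗
  …
  (7.5, 5.5, 165°): r_1=1.5529, r_2=1.7321, r_3=7.5056, r_4=4.6587 — all match ✓
Only this pose fits every beam.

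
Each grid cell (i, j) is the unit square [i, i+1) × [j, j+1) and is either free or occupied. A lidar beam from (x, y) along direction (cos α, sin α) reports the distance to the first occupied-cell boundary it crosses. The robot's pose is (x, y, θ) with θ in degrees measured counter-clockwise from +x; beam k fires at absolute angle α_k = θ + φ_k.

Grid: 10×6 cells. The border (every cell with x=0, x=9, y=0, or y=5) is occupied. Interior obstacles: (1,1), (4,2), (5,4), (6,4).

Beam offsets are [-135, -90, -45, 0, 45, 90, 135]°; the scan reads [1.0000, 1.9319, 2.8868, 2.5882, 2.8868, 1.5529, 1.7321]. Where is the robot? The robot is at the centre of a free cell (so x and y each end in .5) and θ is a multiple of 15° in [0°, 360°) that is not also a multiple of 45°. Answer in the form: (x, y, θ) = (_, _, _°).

(x, y, θ) = (7.5, 3.5, 255°)

Enumerate (i+0.5, j+0.5, θ) over the 28 free cells and 16 admissible headings. For each, cast all 7 beams and compare to the given ranges.
  (7.5, 3.5, 240°): beam 1 = 1.5529 ≠ 1.0000 ✗
  (7.5, 2.5, 285°): beam 1 = 5.0000 ≠ 1.0000 ✗
  (2.5, 1.5, 195°): beam 1 = 4.0415 ≠ 1.0000 ✗
  (3.5, 2.5, 345°): beam 1 = 1.7321 ≠ 1.0000 ✗
  …
  (7.5, 3.5, 255°): r_1=1.0000, r_2=1.9319, r_3=2.8868, r_4=2.5882, r_5=2.8868, r_6=1.5529, r_7=1.7321 — all match ✓
Unique over the lattice → pose = (7.5, 3.5, 255°).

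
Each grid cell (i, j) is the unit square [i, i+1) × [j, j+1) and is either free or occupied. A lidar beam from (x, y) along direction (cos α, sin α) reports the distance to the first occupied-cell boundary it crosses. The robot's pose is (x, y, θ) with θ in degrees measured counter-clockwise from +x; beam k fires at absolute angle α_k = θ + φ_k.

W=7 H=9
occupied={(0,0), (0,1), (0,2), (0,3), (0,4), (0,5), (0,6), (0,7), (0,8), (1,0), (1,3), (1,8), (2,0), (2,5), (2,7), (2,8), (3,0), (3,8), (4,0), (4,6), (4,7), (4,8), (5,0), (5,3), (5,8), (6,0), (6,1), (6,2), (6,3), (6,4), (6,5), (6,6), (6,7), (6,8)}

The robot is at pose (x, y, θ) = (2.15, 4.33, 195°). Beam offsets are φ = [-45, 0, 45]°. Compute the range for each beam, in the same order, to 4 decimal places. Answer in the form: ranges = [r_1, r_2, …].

ranges = [1.3279, 1.1906, 0.3811]

beam 1: φ=-45°, α=150°
  cosα=-0.8660 sinα=0.5000 | (2,4) | tMaxX 0.1732 tMaxY 1.3400 | tΔX 1.1547 tΔY 2.0000
    t=0.1732 [x] (1,4)
    t=1.3279 [x] (0,4) — stop
  → r_1 = 1.3279
beam 2: φ=0°, α=195°
  cosα=-0.9659 sinα=-0.2588 | (2,4) | tMaxX 0.1553 tMaxY 1.2750 | tΔX 1.0353 tΔY 3.8637
    t=0.1553 [x] (1,4)
    t=1.1906 [x] (0,4) — stop
  → r_2 = 1.1906
beam 3: φ=45°, α=240°
  cosα=-0.5000 sinα=-0.8660 | (2,4) | tMaxX 0.3000 tMaxY 0.3811 | tΔX 2.0000 tΔY 1.1547
    t=0.3000 [x] (1,4)
    t=0.3811 [y] (1,3) — stop
  → r_3 = 0.3811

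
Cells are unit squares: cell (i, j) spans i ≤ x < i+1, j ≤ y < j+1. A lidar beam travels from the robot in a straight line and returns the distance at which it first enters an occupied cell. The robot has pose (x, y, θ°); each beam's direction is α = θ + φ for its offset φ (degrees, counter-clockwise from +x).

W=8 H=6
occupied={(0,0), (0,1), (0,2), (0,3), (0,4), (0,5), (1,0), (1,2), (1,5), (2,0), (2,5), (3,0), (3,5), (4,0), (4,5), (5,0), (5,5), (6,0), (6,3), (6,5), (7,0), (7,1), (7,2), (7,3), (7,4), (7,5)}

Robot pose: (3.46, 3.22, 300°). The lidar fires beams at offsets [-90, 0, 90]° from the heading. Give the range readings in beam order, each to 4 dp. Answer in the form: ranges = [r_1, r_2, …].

beam 1: φ=-90°, α=210°
  direction (-0.8660, -0.5000); cell (3,3); t to first gridline: x 0.5312, y 0.4400 (then +1.1547 / +2.0000)
    (3,2) via y @ 0.4400
    (2,2) via x @ 0.5312
    (1,2) via x @ 1.6859  # hit
  → r_1 = 1.6859
beam 2: φ=0°, α=300°
  direction (0.5000, -0.8660); cell (3,3); t to first gridline: x 1.0800, y 0.2540 (then +2.0000 / +1.1547)
    (3,2) via y @ 0.2540
    (4,2) via x @ 1.0800
    (4,1) via y @ 1.4087
    (4,0) via y @ 2.5634  # hit
  → r_2 = 2.5634
beam 3: φ=90°, α=30°
  direction (0.8660, 0.5000); cell (3,3); t to first gridline: x 0.6235, y 1.5600 (then +1.1547 / +2.0000)
    (4,3) via x @ 0.6235
    (4,4) via y @ 1.5600
    (5,4) via x @ 1.7782
    (6,4) via x @ 2.9329
    (6,5) via y @ 3.5600  # hit
  → r_3 = 3.5600

ranges = [1.6859, 2.5634, 3.5600]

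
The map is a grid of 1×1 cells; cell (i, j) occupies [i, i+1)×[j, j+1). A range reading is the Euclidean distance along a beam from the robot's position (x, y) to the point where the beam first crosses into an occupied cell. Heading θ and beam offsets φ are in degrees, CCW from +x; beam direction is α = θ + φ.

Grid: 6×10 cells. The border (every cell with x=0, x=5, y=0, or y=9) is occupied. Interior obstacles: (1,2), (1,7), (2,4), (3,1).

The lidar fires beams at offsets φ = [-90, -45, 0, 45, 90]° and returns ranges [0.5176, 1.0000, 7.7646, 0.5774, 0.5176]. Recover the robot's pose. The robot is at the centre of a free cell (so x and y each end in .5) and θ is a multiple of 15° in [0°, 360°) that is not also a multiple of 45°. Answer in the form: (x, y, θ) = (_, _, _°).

The pose lattice has 28·16 = 448 candidates. Test each by forward raycasting.
  (4.5, 3.5, 105°): beam 3 = 5.6940 ≠ 7.7646 ✗
  (2.5, 8.5, 195°): beam 3 = 1.5529 ≠ 7.7646 ✗
  (2.5, 3.5, 300°): beam 1 = 1.0000 ≠ 0.5176 ✗
  (2.5, 6.5, 240°): beam 1 = 1.0000 ≠ 0.5176 ✗
  (2.5, 5.5, 330°): beam 1 = 0.5774 ≠ 0.5176 ✗
  …
  (4.5, 1.5, 105°): r_1=0.5176, r_2=1.0000, r_3=7.7646, r_4=0.5774, r_5=0.5176 — all match ✓
Unique over the lattice → pose = (4.5, 1.5, 105°).

(x, y, θ) = (4.5, 1.5, 105°)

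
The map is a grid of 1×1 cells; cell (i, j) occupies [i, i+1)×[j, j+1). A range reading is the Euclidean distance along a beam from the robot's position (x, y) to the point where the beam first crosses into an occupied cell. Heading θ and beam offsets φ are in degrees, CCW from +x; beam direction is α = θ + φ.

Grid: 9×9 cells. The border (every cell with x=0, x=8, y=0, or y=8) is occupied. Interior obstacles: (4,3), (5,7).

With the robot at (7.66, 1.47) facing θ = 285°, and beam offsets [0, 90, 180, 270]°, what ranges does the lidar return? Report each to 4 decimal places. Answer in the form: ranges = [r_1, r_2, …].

ranges = [0.4866, 0.3520, 6.4137, 1.8159]

beam 1: φ=0°, α=285°
  d=(0.2588,-0.9659)  start (7,1)  tX=1.3137 tY=0.4866  stride 1/|dx|=3.8637 1/|dy|=1.0353
    cross y-line → (7,0), t=0.4866 (wall)
  → r_1 = 0.4866
beam 2: φ=90°, α=15°
  d=(0.9659,0.2588)  start (7,1)  tX=0.3520 tY=2.0478  stride 1/|dx|=1.0353 1/|dy|=3.8637
    cross x-line → (8,1), t=0.3520 (wall)
  → r_2 = 0.3520
beam 3: φ=180°, α=105°
  d=(-0.2588,0.9659)  start (7,1)  tX=2.5500 tY=0.5487  stride 1/|dx|=3.8637 1/|dy|=1.0353
    cross y-line → (7,2), t=0.5487
    cross y-line → (7,3), t=1.5840
    cross x-line → (6,3), t=2.5500
    cross y-line → (6,4), t=2.6192
    cross y-line → (6,5), t=3.6545
    cross y-line → (6,6), t=4.6898
    cross y-line → (6,7), t=5.7251
    cross x-line → (5,7), t=6.4137 (wall)
  → r_3 = 6.4137
beam 4: φ=270°, α=195°
  d=(-0.9659,-0.2588)  start (7,1)  tX=0.6833 tY=1.8159  stride 1/|dx|=1.0353 1/|dy|=3.8637
    cross x-line → (6,1), t=0.6833
    cross x-line → (5,1), t=1.7186
    cross y-line → (5,0), t=1.8159 (wall)
  → r_4 = 1.8159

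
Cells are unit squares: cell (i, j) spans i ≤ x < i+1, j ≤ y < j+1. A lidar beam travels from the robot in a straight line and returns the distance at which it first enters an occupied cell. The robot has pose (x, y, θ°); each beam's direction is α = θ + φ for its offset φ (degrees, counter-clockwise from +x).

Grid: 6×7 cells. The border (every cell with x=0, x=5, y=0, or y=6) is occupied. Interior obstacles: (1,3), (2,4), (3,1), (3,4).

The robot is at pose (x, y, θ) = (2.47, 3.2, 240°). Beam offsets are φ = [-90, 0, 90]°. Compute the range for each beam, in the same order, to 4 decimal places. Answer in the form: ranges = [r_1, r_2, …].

beam 1: φ=-90°, α=150°
  cosα=-0.8660 sinα=0.5000 | (2,3) | tMaxX 0.5427 tMaxY 1.6000 | tΔX 1.1547 tΔY 2.0000
    t=0.5427 [x] (1,3) — stop
  → r_1 = 0.5427
beam 2: φ=0°, α=240°
  cosα=-0.5000 sinα=-0.8660 | (2,3) | tMaxX 0.9400 tMaxY 0.2309 | tΔX 2.0000 tΔY 1.1547
    t=0.2309 [y] (2,2)
    t=0.9400 [x] (1,2)
    t=1.3856 [y] (1,1)
    t=2.5403 [y] (1,0) — stop
  → r_2 = 2.5403
beam 3: φ=90°, α=330°
  cosα=0.8660 sinα=-0.5000 | (2,3) | tMaxX 0.6120 tMaxY 0.4000 | tΔX 1.1547 tΔY 2.0000
    t=0.4000 [y] (2,2)
    t=0.6120 [x] (3,2)
    t=1.7667 [x] (4,2)
    t=2.4000 [y] (4,1)
    t=2.9214 [x] (5,1) — stop
  → r_3 = 2.9214

ranges = [0.5427, 2.5403, 2.9214]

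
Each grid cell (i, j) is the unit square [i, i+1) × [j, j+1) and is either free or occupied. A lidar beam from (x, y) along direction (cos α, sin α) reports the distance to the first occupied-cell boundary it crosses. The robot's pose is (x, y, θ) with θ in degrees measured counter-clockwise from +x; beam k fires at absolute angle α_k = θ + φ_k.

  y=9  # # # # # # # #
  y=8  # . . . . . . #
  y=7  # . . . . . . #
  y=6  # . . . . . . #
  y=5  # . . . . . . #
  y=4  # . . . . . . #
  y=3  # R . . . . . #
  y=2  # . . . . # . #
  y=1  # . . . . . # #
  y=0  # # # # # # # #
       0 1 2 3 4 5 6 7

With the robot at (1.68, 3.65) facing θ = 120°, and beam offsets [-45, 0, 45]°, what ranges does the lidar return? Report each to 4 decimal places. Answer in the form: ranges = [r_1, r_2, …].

beam 1: φ=-45°, α=75°
  direction (0.2588, 0.9659); cell (1,3); t to first gridline: x 1.2364, y 0.3623 (then +3.8637 / +1.0353)
    (1,4) via y @ 0.3623
    (2,4) via x @ 1.2364
    (2,5) via y @ 1.3976
    (2,6) via y @ 2.4329
    (2,7) via y @ 3.4682
    (2,8) via y @ 4.5035
    (3,8) via x @ 5.1001
    (3,9) via y @ 5.5387  # hit
  → r_1 = 5.5387
beam 2: φ=0°, α=120°
  direction (-0.5000, 0.8660); cell (1,3); t to first gridline: x 1.3600, y 0.4041 (then +2.0000 / +1.1547)
    (1,4) via y @ 0.4041
    (0,4) via x @ 1.3600  # hit
  → r_2 = 1.3600
beam 3: φ=45°, α=165°
  direction (-0.9659, 0.2588); cell (1,3); t to first gridline: x 0.7040, y 1.3523 (then +1.0353 / +3.8637)
    (0,3) via x @ 0.7040  # hit
  → r_3 = 0.7040

ranges = [5.5387, 1.3600, 0.7040]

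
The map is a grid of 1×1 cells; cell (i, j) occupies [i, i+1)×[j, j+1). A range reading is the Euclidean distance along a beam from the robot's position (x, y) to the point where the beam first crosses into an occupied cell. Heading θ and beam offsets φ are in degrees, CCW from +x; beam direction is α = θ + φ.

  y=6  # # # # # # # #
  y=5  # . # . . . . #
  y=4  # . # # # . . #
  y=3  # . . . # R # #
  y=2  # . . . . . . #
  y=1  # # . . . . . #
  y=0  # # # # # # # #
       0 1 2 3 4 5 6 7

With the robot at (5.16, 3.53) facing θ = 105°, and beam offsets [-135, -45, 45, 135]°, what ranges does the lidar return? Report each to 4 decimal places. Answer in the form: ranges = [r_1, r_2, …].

ranges = [0.9699, 2.8521, 0.1848, 0.3200]

beam 1: φ=-135°, α=330°
  dir = (cos 330°, sin 330°) = (0.8660, -0.5000); from cell (5,3)
  next x-line at t=0.9699, next y-line at t=1.0600; Δt_x=1.1547, Δt_y=2.0000
    x: enter (6,3) at t=0.9699 ← occupied
  → r_1 = 0.9699
beam 2: φ=-45°, α=60°
  dir = (cos 60°, sin 60°) = (0.5000, 0.8660); from cell (5,3)
  next x-line at t=1.6800, next y-line at t=0.5427; Δt_x=2.0000, Δt_y=1.1547
    y: enter (5,4) at t=0.5427
    x: enter (6,4) at t=1.6800
    y: enter (6,5) at t=1.6974
    y: enter (6,6) at t=2.8521 ← occupied
  → r_2 = 2.8521
beam 3: φ=45°, α=150°
  dir = (cos 150°, sin 150°) = (-0.8660, 0.5000); from cell (5,3)
  next x-line at t=0.1848, next y-line at t=0.9400; Δt_x=1.1547, Δt_y=2.0000
    x: enter (4,3) at t=0.1848 ← occupied
  → r_3 = 0.1848
beam 4: φ=135°, α=240°
  dir = (cos 240°, sin 240°) = (-0.5000, -0.8660); from cell (5,3)
  next x-line at t=0.3200, next y-line at t=0.6120; Δt_x=2.0000, Δt_y=1.1547
    x: enter (4,3) at t=0.3200 ← occupied
  → r_4 = 0.3200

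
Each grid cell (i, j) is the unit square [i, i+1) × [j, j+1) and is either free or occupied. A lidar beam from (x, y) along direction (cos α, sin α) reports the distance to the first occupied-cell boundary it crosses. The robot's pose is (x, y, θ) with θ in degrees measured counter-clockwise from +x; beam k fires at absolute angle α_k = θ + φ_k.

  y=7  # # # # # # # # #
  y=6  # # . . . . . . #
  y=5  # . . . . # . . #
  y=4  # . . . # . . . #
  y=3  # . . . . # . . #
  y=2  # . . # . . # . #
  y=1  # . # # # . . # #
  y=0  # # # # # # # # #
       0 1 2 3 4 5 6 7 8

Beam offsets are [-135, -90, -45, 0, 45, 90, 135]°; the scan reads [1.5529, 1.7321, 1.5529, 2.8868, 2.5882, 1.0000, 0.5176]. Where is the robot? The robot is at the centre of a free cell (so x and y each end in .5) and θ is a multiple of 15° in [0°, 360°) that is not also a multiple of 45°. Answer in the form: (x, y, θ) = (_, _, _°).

The pose lattice has 32·16 = 512 candidates. Test each by forward raycasting.
  (7.5, 4.5, 120°): beam 1 = 0.5176 ≠ 1.5529 ✗
  (4.5, 2.5, 300°): beam 1 = 0.5176 ≠ 1.5529 ✗
  (2.5, 2.5, 240°): beam 1 = 3.6235 ≠ 1.5529 ✗
  (1.5, 4.5, 210°): beam 2 = 1.0000 ≠ 1.7321 ✗
  …
  (7.5, 5.5, 210°): r_1=1.5529, r_2=1.7321, r_3=1.5529, r_4=2.8868, r_5=2.5882, r_6=1.0000, r_7=0.5176 — all match ✓
Only this pose fits every beam.

(x, y, θ) = (7.5, 5.5, 210°)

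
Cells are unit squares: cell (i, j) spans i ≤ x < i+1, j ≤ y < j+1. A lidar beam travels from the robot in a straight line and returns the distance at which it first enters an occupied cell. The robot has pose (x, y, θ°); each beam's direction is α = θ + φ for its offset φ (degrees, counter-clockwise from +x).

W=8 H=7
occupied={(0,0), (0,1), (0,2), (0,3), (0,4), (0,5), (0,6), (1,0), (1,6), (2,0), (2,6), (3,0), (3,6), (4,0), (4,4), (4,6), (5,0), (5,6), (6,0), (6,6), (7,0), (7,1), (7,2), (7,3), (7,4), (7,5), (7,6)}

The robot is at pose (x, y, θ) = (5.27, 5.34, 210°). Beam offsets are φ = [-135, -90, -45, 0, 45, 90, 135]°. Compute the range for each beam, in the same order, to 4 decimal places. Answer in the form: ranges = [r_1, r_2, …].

ranges = [0.6833, 0.7621, 2.5500, 0.6800, 1.0432, 3.4600, 1.7910]

beam 1: φ=-135°, α=75°
  d=(0.2588,0.9659)  start (5,5)  tX=2.8205 tY=0.6833  stride 1/|dx|=3.8637 1/|dy|=1.0353
    cross y-line → (5,6), t=0.6833 (wall)
  → r_1 = 0.6833
beam 2: φ=-90°, α=120°
  d=(-0.5000,0.8660)  start (5,5)  tX=0.5400 tY=0.7621  stride 1/|dx|=2.0000 1/|dy|=1.1547
    cross x-line → (4,5), t=0.5400
    cross y-line → (4,6), t=0.7621 (wall)
  → r_2 = 0.7621
beam 3: φ=-45°, α=165°
  d=(-0.9659,0.2588)  start (5,5)  tX=0.2795 tY=2.5500  stride 1/|dx|=1.0353 1/|dy|=3.8637
    cross x-line → (4,5), t=0.2795
    cross x-line → (3,5), t=1.3148
    cross x-line → (2,5), t=2.3501
    cross y-line → (2,6), t=2.5500 (wall)
  → r_3 = 2.5500
beam 4: φ=0°, α=210°
  d=(-0.8660,-0.5000)  start (5,5)  tX=0.3118 tY=0.6800  stride 1/|dx|=1.1547 1/|dy|=2.0000
    cross x-line → (4,5), t=0.3118
    cross y-line → (4,4), t=0.6800 (wall)
  → r_4 = 0.6800
beam 5: φ=45°, α=255°
  d=(-0.2588,-0.9659)  start (5,5)  tX=1.0432 tY=0.3520  stride 1/|dx|=3.8637 1/|dy|=1.0353
    cross y-line → (5,4), t=0.3520
    cross x-line → (4,4), t=1.0432 (wall)
  → r_5 = 1.0432
beam 6: φ=90°, α=300°
  d=(0.5000,-0.8660)  start (5,5)  tX=1.4600 tY=0.3926  stride 1/|dx|=2.0000 1/|dy|=1.1547
    cross y-line → (5,4), t=0.3926
    cross x-line → (6,4), t=1.4600
    cross y-line → (6,3), t=1.5473
    cross y-line → (6,2), t=2.7020
    cross x-line → (7,2), t=3.4600 (wall)
  → r_6 = 3.4600
beam 7: φ=135°, α=345°
  d=(0.9659,-0.2588)  start (5,5)  tX=0.7558 tY=1.3137  stride 1/|dx|=1.0353 1/|dy|=3.8637
    cross x-line → (6,5), t=0.7558
    cross y-line → (6,4), t=1.3137
    cross x-line → (7,4), t=1.7910 (wall)
  → r_7 = 1.7910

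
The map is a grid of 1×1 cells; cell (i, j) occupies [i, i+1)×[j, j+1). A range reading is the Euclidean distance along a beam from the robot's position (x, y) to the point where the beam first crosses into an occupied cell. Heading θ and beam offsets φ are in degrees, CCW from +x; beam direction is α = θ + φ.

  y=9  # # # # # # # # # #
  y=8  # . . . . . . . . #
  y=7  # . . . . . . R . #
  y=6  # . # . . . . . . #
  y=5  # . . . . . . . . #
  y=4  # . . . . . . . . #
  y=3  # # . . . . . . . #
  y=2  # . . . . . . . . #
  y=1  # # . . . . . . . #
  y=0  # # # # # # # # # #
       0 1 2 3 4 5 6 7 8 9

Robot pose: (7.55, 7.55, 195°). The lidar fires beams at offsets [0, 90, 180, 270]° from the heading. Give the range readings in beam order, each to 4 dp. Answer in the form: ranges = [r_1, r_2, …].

beam 1: φ=0°, α=195°
  dir = (cos 195°, sin 195°) = (-0.9659, -0.2588); from cell (7,7)
  next x-line at t=0.5694, next y-line at t=2.1250; Δt_x=1.0353, Δt_y=3.8637
    x: enter (6,7) at t=0.5694
    x: enter (5,7) at t=1.6047
    y: enter (5,6) at t=2.1250
    x: enter (4,6) at t=2.6400
    x: enter (3,6) at t=3.6752
    x: enter (2,6) at t=4.7105 ← occupied
  → r_1 = 4.7105
beam 2: φ=90°, α=285°
  dir = (cos 285°, sin 285°) = (0.2588, -0.9659); from cell (7,7)
  next x-line at t=1.7387, next y-line at t=0.5694; Δt_x=3.8637, Δt_y=1.0353
    y: enter (7,6) at t=0.5694
    y: enter (7,5) at t=1.6047
    x: enter (8,5) at t=1.7387
    y: enter (8,4) at t=2.6400
    y: enter (8,3) at t=3.6752
    y: enter (8,2) at t=4.7105
    x: enter (9,2) at t=5.6024 ← occupied
  → r_2 = 5.6024
beam 3: φ=180°, α=15°
  dir = (cos 15°, sin 15°) = (0.9659, 0.2588); from cell (7,7)
  next x-line at t=0.4659, next y-line at t=1.7387; Δt_x=1.0353, Δt_y=3.8637
    x: enter (8,7) at t=0.4659
    x: enter (9,7) at t=1.5012 ← occupied
  → r_3 = 1.5012
beam 4: φ=270°, α=105°
  dir = (cos 105°, sin 105°) = (-0.2588, 0.9659); from cell (7,7)
  next x-line at t=2.1250, next y-line at t=0.4659; Δt_x=3.8637, Δt_y=1.0353
    y: enter (7,8) at t=0.4659
    y: enter (7,9) at t=1.5012 ← occupied
  → r_4 = 1.5012

ranges = [4.7105, 5.6024, 1.5012, 1.5012]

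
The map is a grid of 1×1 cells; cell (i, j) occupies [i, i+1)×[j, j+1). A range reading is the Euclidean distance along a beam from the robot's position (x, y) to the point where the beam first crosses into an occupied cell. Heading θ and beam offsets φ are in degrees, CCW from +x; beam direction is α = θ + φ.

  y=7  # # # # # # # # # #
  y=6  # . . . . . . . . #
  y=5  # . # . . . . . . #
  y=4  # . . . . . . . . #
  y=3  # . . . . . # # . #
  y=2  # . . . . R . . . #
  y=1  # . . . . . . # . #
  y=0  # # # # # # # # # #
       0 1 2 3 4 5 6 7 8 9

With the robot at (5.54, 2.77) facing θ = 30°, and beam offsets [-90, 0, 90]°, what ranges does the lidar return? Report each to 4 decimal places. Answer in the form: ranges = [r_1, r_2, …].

beam 1: φ=-90°, α=300°
  direction (0.5000, -0.8660); cell (5,2); t to first gridline: x 0.9200, y 0.8891 (then +2.0000 / +1.1547)
    (5,1) via y @ 0.8891
    (6,1) via x @ 0.9200
    (6,0) via y @ 2.0438  # hit
  → r_1 = 2.0438
beam 2: φ=0°, α=30°
  direction (0.8660, 0.5000); cell (5,2); t to first gridline: x 0.5312, y 0.4600 (then +1.1547 / +2.0000)
    (5,3) via y @ 0.4600
    (6,3) via x @ 0.5312  # hit
  → r_2 = 0.5312
beam 3: φ=90°, α=120°
  direction (-0.5000, 0.8660); cell (5,2); t to first gridline: x 1.0800, y 0.2656 (then +2.0000 / +1.1547)
    (5,3) via y @ 0.2656
    (4,3) via x @ 1.0800
    (4,4) via y @ 1.4203
    (4,5) via y @ 2.5750
    (3,5) via x @ 3.0800
    (3,6) via y @ 3.7297
    (3,7) via y @ 4.8844  # hit
  → r_3 = 4.8844

ranges = [2.0438, 0.5312, 4.8844]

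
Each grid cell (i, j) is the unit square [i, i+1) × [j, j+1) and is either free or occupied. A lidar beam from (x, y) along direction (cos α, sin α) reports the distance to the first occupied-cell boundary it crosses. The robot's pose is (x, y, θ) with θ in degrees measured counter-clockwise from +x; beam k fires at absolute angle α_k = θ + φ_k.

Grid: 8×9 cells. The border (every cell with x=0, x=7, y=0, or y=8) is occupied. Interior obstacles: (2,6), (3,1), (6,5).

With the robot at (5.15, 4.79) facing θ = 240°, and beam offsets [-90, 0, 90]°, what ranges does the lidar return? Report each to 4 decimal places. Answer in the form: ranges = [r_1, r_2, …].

ranges = [2.4826, 3.2216, 2.1362]

beam 1: φ=-90°, α=150°
  cosα=-0.8660 sinα=0.5000 | (5,4) | tMaxX 0.1732 tMaxY 0.4200 | tΔX 1.1547 tΔY 2.0000
    t=0.1732 [x] (4,4)
    t=0.4200 [y] (4,5)
    t=1.3279 [x] (3,5)
    t=2.4200 [y] (3,6)
    t=2.4826 [x] (2,6) — stop
  → r_1 = 2.4826
beam 2: φ=0°, α=240°
  cosα=-0.5000 sinα=-0.8660 | (5,4) | tMaxX 0.3000 tMaxY 0.9122 | tΔX 2.0000 tΔY 1.1547
    t=0.3000 [x] (4,4)
    t=0.9122 [y] (4,3)
    t=2.0669 [y] (4,2)
    t=2.3000 [x] (3,2)
    t=3.2216 [y] (3,1) — stop
  → r_2 = 3.2216
beam 3: φ=90°, α=330°
  cosα=0.8660 sinα=-0.5000 | (5,4) | tMaxX 0.9815 tMaxY 1.5800 | tΔX 1.1547 tΔY 2.0000
    t=0.9815 [x] (6,4)
    t=1.5800 [y] (6,3)
    t=2.1362 [x] (7,3) — stop
  → r_3 = 2.1362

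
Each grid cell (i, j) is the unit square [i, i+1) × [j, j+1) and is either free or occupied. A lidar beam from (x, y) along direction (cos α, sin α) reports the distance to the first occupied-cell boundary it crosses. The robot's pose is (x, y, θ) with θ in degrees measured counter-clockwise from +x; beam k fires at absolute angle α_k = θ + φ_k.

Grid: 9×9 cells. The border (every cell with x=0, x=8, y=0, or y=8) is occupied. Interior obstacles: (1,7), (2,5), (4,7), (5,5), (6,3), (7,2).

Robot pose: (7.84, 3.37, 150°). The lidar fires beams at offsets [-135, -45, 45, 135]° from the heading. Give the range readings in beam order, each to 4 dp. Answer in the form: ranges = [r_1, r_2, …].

ranges = [0.1656, 4.7933, 0.8696, 0.3831]

beam 1: φ=-135°, α=15°
  cosα=0.9659 sinα=0.2588 | (7,3) | tMaxX 0.1656 tMaxY 2.4341 | tΔX 1.0353 tΔY 3.8637
    t=0.1656 [x] (8,3) — stop
  → r_1 = 0.1656
beam 2: φ=-45°, α=105°
  cosα=-0.2588 sinα=0.9659 | (7,3) | tMaxX 3.2455 tMaxY 0.6522 | tΔX 3.8637 tΔY 1.0353
    t=0.6522 [y] (7,4)
    t=1.6875 [y] (7,5)
    t=2.7228 [y] (7,6)
    t=3.2455 [x] (6,6)
    t=3.7581 [y] (6,7)
    t=4.7933 [y] (6,8) — stop
  → r_2 = 4.7933
beam 3: φ=45°, α=195°
  cosα=-0.9659 sinα=-0.2588 | (7,3) | tMaxX 0.8696 tMaxY 1.4296 | tΔX 1.0353 tΔY 3.8637
    t=0.8696 [x] (6,3) — stop
  → r_3 = 0.8696
beam 4: φ=135°, α=285°
  cosα=0.2588 sinα=-0.9659 | (7,3) | tMaxX 0.6182 tMaxY 0.3831 | tΔX 3.8637 tΔY 1.0353
    t=0.3831 [y] (7,2) — stop
  → r_4 = 0.3831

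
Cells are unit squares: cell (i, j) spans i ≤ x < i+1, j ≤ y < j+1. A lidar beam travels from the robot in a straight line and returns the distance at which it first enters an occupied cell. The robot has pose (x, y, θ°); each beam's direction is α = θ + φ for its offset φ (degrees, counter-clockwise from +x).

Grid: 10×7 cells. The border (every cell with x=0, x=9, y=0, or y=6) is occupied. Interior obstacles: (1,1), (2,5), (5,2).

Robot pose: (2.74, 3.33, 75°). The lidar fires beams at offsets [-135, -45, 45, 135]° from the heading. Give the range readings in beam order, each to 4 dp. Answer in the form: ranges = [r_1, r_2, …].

beam 1: φ=-135°, α=300°
  dir = (cos 300°, sin 300°) = (0.5000, -0.8660); from cell (2,3)
  next x-line at t=0.5200, next y-line at t=0.3811; Δt_x=2.0000, Δt_y=1.1547
    y: enter (2,2) at t=0.3811
    x: enter (3,2) at t=0.5200
    y: enter (3,1) at t=1.5358
    x: enter (4,1) at t=2.5200
    y: enter (4,0) at t=2.6905 ← occupied
  → r_1 = 2.6905
beam 2: φ=-45°, α=30°
  dir = (cos 30°, sin 30°) = (0.8660, 0.5000); from cell (2,3)
  next x-line at t=0.3002, next y-line at t=1.3400; Δt_x=1.1547, Δt_y=2.0000
    x: enter (3,3) at t=0.3002
    y: enter (3,4) at t=1.3400
    x: enter (4,4) at t=1.4549
    x: enter (5,4) at t=2.6096
    y: enter (5,5) at t=3.3400
    x: enter (6,5) at t=3.7643
    x: enter (7,5) at t=4.9190
    y: enter (7,6) at t=5.3400 ← occupied
  → r_2 = 5.3400
beam 3: φ=45°, α=120°
  dir = (cos 120°, sin 120°) = (-0.5000, 0.8660); from cell (2,3)
  next x-line at t=1.4800, next y-line at t=0.7736; Δt_x=2.0000, Δt_y=1.1547
    y: enter (2,4) at t=0.7736
    x: enter (1,4) at t=1.4800
    y: enter (1,5) at t=1.9283
    y: enter (1,6) at t=3.0831 ← occupied
  → r_3 = 3.0831
beam 4: φ=135°, α=210°
  dir = (cos 210°, sin 210°) = (-0.8660, -0.5000); from cell (2,3)
  next x-line at t=0.8545, next y-line at t=0.6600; Δt_x=1.1547, Δt_y=2.0000
    y: enter (2,2) at t=0.6600
    x: enter (1,2) at t=0.8545
    x: enter (0,2) at t=2.0092 ← occupied
  → r_4 = 2.0092

ranges = [2.6905, 5.3400, 3.0831, 2.0092]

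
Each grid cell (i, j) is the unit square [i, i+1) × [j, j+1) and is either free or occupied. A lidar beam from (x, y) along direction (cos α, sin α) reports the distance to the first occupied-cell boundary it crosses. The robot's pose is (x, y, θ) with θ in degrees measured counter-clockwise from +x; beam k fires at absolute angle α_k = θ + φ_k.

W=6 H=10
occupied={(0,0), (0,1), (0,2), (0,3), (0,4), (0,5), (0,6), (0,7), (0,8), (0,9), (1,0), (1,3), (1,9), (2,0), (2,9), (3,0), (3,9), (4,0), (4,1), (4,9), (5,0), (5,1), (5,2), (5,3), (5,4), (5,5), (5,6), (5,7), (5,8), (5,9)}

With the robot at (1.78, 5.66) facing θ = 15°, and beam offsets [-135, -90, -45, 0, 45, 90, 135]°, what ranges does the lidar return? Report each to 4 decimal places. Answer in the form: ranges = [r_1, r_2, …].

beam 1: φ=-135°, α=240°
  cosα=-0.5000 sinα=-0.8660 | (1,5) | tMaxX 1.5600 tMaxY 0.7621 | tΔX 2.0000 tΔY 1.1547
    t=0.7621 [y] (1,4)
    t=1.5600 [x] (0,4) — stop
  → r_1 = 1.5600
beam 2: φ=-90°, α=285°
  cosα=0.2588 sinα=-0.9659 | (1,5) | tMaxX 0.8500 tMaxY 0.6833 | tΔX 3.8637 tΔY 1.0353
    t=0.6833 [y] (1,4)
    t=0.8500 [x] (2,4)
    t=1.7186 [y] (2,3)
    t=2.7538 [y] (2,2)
    t=3.7891 [y] (2,1)
    t=4.7137 [x] (3,1)
    t=4.8244 [y] (3,0) — stop
  → r_2 = 4.8244
beam 3: φ=-45°, α=330°
  cosα=0.8660 sinα=-0.5000 | (1,5) | tMaxX 0.2540 tMaxY 1.3200 | tΔX 1.1547 tΔY 2.0000
    t=0.2540 [x] (2,5)
    t=1.3200 [y] (2,4)
    t=1.4087 [x] (3,4)
    t=2.5634 [x] (4,4)
    t=3.3200 [y] (4,3)
    t=3.7181 [x] (5,3) — stop
  → r_3 = 3.7181
beam 4: φ=0°, α=15°
  cosα=0.9659 sinα=0.2588 | (1,5) | tMaxX 0.2278 tMaxY 1.3137 | tΔX 1.0353 tΔY 3.8637
    t=0.2278 [x] (2,5)
    t=1.2630 [x] (3,5)
    t=1.3137 [y] (3,6)
    t=2.2983 [x] (4,6)
    t=3.3336 [x] (5,6) — stop
  → r_4 = 3.3336
beam 5: φ=45°, α=60°
  cosα=0.5000 sinα=0.8660 | (1,5) | tMaxX 0.4400 tMaxY 0.3926 | tΔX 2.0000 tΔY 1.1547
    t=0.3926 [y] (1,6)
    t=0.4400 [x] (2,6)
    t=1.5473 [y] (2,7)
    t=2.4400 [x] (3,7)
    t=2.7020 [y] (3,8)
    t=3.8567 [y] (3,9) — stop
  → r_5 = 3.8567
beam 6: φ=90°, α=105°
  cosα=-0.2588 sinα=0.9659 | (1,5) | tMaxX 3.0137 tMaxY 0.3520 | tΔX 3.8637 tΔY 1.0353
    t=0.3520 [y] (1,6)
    t=1.3873 [y] (1,7)
    t=2.4225 [y] (1,8)
    t=3.0137 [x] (0,8) — stop
  → r_6 = 3.0137
beam 7: φ=135°, α=150°
  cosα=-0.8660 sinα=0.5000 | (1,5) | tMaxX 0.9007 tMaxY 0.6800 | tΔX 1.1547 tΔY 2.0000
    t=0.6800 [y] (1,6)
    t=0.9007 [x] (0,6) — stop
  → r_7 = 0.9007

ranges = [1.5600, 4.8244, 3.7181, 3.3336, 3.8567, 3.0137, 0.9007]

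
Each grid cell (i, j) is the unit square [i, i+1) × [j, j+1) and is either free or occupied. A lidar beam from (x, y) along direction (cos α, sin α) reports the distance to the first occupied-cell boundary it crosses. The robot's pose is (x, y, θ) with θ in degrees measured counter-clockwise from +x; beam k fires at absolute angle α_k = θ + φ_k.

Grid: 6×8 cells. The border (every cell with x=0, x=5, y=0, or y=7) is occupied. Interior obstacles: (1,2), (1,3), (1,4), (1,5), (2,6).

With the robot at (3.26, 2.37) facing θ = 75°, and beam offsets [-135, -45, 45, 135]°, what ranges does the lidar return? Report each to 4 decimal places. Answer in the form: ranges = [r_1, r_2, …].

ranges = [1.5819, 2.0092, 2.5200, 2.6096]

beam 1: φ=-135°, α=300°
  direction (0.5000, -0.8660); cell (3,2); t to first gridline: x 1.4800, y 0.4272 (then +2.0000 / +1.1547)
    (3,1) via y @ 0.4272
    (4,1) via x @ 1.4800
    (4,0) via y @ 1.5819  # hit
  → r_1 = 1.5819
beam 2: φ=-45°, α=30°
  direction (0.8660, 0.5000); cell (3,2); t to first gridline: x 0.8545, y 1.2600 (then +1.1547 / +2.0000)
    (4,2) via x @ 0.8545
    (4,3) via y @ 1.2600
    (5,3) via x @ 2.0092  # hit
  → r_2 = 2.0092
beam 3: φ=45°, α=120°
  direction (-0.5000, 0.8660); cell (3,2); t to first gridline: x 0.5200, y 0.7275 (then +2.0000 / +1.1547)
    (2,2) via x @ 0.5200
    (2,3) via y @ 0.7275
    (2,4) via y @ 1.8822
    (1,4) via x @ 2.5200  # hit
  → r_3 = 2.5200
beam 4: φ=135°, α=210°
  direction (-0.8660, -0.5000); cell (3,2); t to first gridline: x 0.3002, y 0.7400 (then +1.1547 / +2.0000)
    (2,2) via x @ 0.3002
    (2,1) via y @ 0.7400
    (1,1) via x @ 1.4549
    (0,1) via x @ 2.6096  # hit
  → r_4 = 2.6096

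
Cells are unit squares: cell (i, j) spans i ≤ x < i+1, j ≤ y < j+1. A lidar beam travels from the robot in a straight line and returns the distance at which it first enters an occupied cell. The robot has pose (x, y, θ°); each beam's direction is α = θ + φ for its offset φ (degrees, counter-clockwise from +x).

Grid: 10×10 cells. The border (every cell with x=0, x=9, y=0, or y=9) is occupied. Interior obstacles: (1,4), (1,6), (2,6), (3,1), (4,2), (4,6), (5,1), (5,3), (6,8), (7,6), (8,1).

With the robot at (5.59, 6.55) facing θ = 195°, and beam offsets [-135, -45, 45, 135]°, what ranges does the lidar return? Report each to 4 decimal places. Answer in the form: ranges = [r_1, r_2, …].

beam 1: φ=-135°, α=60°
  cosα=0.5000 sinα=0.8660 | (5,6) | tMaxX 0.8200 tMaxY 0.5196 | tΔX 2.0000 tΔY 1.1547
    t=0.5196 [y] (5,7)
    t=0.8200 [x] (6,7)
    t=1.6743 [y] (6,8) — stop
  → r_1 = 1.6743
beam 2: φ=-45°, α=150°
  cosα=-0.8660 sinα=0.5000 | (5,6) | tMaxX 0.6813 tMaxY 0.9000 | tΔX 1.1547 tΔY 2.0000
    t=0.6813 [x] (4,6) — stop
  → r_2 = 0.6813
beam 3: φ=45°, α=240°
  cosα=-0.5000 sinα=-0.8660 | (5,6) | tMaxX 1.1800 tMaxY 0.6351 | tΔX 2.0000 tΔY 1.1547
    t=0.6351 [y] (5,5)
    t=1.1800 [x] (4,5)
    t=1.7898 [y] (4,4)
    t=2.9445 [y] (4,3)
    t=3.1800 [x] (3,3)
    t=4.0992 [y] (3,2)
    t=5.1800 [x] (2,2)
    t=5.2539 [y] (2,1)
    t=6.4086 [y] (2,0) — stop
  → r_3 = 6.4086
beam 4: φ=135°, α=330°
  cosα=0.8660 sinα=-0.5000 | (5,6) | tMaxX 0.4734 tMaxY 1.1000 | tΔX 1.1547 tΔY 2.0000
    t=0.4734 [x] (6,6)
    t=1.1000 [y] (6,5)
    t=1.6281 [x] (7,5)
    t=2.7828 [x] (8,5)
    t=3.1000 [y] (8,4)
    t=3.9375 [x] (9,4) — stop
  → r_4 = 3.9375

ranges = [1.6743, 0.6813, 6.4086, 3.9375]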